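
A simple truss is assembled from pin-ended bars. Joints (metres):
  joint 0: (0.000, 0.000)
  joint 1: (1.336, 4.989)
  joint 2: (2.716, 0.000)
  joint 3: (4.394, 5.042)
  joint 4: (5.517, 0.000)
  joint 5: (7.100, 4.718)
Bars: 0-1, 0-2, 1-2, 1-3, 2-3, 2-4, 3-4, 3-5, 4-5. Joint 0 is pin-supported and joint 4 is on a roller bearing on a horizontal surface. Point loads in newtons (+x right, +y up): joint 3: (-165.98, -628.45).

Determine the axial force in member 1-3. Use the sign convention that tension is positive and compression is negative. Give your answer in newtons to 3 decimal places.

N=6 nodes, M=9 members, R=3 reactions → 2N=12, M+R=12
member 0 (0-1): L=5.1648, (cx,cy)=(0.2587,0.9660)
member 1 (0-2): L=2.7160, (cx,cy)=(1.0000,0.0000)
member 2 (1-2): L=5.1763, (cx,cy)=(0.2666,-0.9638)
member 3 (1-3): L=3.0585, (cx,cy)=(0.9998,0.0173)
member 4 (2-3): L=5.3139, (cx,cy)=(0.3158,0.9488)
member 5 (2-4): L=2.8010, (cx,cy)=(1.0000,0.0000)
member 6 (3-4): L=5.1655, (cx,cy)=(0.2174,-0.9761)
member 7 (3-5): L=2.7253, (cx,cy)=(0.9929,-0.1189)
member 8 (4-5): L=4.9765, (cx,cy)=(0.3181,0.9481)
solve A·x = −loads:
  F[0-1] = -289.4643 N (compression)
  F[0-2] = -91.1029 N (compression)
  F[1-2] = +287.3877 N (tension)
  F[1-3] = -151.5167 N (compression)
  F[2-3] = -291.9232 N (compression)
  F[2-4] = +77.6963 N (tension)
  F[3-4] = -357.3857 N (compression)
  F[3-5] = -0.0000 N (compression)
  F[4-5] = +0.0000 N (tension)
  Rx@0 = +165.9800 N
  Ry@0 = +279.6122 N
  Ry@4 = +348.8378 N

-151.517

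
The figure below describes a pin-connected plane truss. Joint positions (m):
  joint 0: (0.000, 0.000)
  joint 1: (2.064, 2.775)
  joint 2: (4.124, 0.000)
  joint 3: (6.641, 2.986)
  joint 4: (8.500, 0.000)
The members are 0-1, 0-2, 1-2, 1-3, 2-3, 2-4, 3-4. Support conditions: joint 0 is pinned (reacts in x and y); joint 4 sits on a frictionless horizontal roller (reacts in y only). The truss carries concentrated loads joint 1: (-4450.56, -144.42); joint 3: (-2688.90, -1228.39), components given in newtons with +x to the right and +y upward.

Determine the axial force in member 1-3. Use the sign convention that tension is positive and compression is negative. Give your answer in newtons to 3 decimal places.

419.028

N=5 nodes, M=7 members, R=3 reactions → 2N=10, M+R=10
member 0 (0-1): L=3.4584, (cx,cy)=(0.5968,0.8024)
member 1 (0-2): L=4.1240, (cx,cy)=(1.0000,0.0000)
member 2 (1-2): L=3.4560, (cx,cy)=(0.5961,-0.8029)
member 3 (1-3): L=4.5819, (cx,cy)=(0.9989,0.0461)
member 4 (2-3): L=3.9053, (cx,cy)=(0.6445,0.7646)
member 5 (2-4): L=4.3760, (cx,cy)=(1.0000,0.0000)
member 6 (3-4): L=3.5174, (cx,cy)=(0.5285,-0.8489)
solve A·x = −loads:
  F[0-1] = -3459.1494 N (compression)
  F[0-2] = -5075.0292 N (compression)
  F[1-2] = +3300.9321 N (tension)
  F[1-3] = +419.0280 N (tension)
  F[2-3] = -3466.4653 N (compression)
  F[2-4] = -873.3249 N (compression)
  F[3-4] = +1652.4097 N (tension)
  Rx@0 = +7139.4600 N
  Ry@0 = +2775.5792 N
  Ry@4 = -1402.7692 N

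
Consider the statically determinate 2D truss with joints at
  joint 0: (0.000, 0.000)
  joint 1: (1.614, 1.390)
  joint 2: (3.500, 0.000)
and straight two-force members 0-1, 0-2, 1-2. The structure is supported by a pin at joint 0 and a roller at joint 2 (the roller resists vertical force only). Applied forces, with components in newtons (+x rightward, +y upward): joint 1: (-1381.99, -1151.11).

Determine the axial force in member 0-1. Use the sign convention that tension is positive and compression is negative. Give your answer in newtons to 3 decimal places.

-1791.585

N=3 nodes, M=3 members, R=3 reactions → 2N=6, M+R=6
member 0 (0-1): L=2.1300, (cx,cy)=(0.7577,0.6526)
member 1 (0-2): L=3.5000, (cx,cy)=(1.0000,0.0000)
member 2 (1-2): L=2.3429, (cx,cy)=(0.8050,-0.5933)
solve A·x = −loads:
  F[0-1] = -1791.5852 N (compression)
  F[0-2] = -24.4519 N (compression)
  F[1-2] = +30.3754 N (tension)
  Rx@0 = +1381.9900 N
  Ry@0 = +1169.1313 N
  Ry@2 = -18.0213 N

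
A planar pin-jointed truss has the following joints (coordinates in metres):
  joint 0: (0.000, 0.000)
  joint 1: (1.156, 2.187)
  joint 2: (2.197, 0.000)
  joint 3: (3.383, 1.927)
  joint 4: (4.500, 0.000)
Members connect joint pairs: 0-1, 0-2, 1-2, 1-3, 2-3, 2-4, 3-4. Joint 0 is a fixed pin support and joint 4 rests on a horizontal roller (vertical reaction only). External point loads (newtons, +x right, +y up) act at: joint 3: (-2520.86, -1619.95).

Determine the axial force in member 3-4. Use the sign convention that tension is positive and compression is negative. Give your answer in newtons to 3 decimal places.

-159.917

N=5 nodes, M=7 members, R=3 reactions → 2N=10, M+R=10
member 0 (0-1): L=2.4737, (cx,cy)=(0.4673,0.8841)
member 1 (0-2): L=2.1970, (cx,cy)=(1.0000,0.0000)
member 2 (1-2): L=2.4221, (cx,cy)=(0.4298,-0.9029)
member 3 (1-3): L=2.2421, (cx,cy)=(0.9933,-0.1160)
member 4 (2-3): L=2.2627, (cx,cy)=(0.5241,0.8516)
member 5 (2-4): L=2.3030, (cx,cy)=(1.0000,0.0000)
member 6 (3-4): L=2.2273, (cx,cy)=(0.5015,-0.8652)
solve A·x = −loads:
  F[0-1] = -1675.8380 N (compression)
  F[0-2] = -1737.7211 N (compression)
  F[1-2] = +1844.6477 N (tension)
  F[1-3] = -1586.6529 N (compression)
  F[2-3] = -1955.7675 N (compression)
  F[2-4] = +80.1980 N (tension)
  F[3-4] = -159.9174 N (compression)
  Rx@0 = +2520.8600 N
  Ry@0 = +1481.5959 N
  Ry@4 = +138.3541 N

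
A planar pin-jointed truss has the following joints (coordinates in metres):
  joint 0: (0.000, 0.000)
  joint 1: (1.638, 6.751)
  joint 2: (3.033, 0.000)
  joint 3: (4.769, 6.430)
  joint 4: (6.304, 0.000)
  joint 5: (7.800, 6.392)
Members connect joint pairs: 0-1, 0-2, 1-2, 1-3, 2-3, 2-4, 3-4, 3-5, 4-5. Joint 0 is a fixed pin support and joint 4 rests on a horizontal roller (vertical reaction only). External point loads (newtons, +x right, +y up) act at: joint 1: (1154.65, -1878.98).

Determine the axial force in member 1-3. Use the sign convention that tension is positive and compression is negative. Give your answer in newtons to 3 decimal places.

-858.238

N=6 nodes, M=9 members, R=3 reactions → 2N=12, M+R=12
member 0 (0-1): L=6.9469, (cx,cy)=(0.2358,0.9718)
member 1 (0-2): L=3.0330, (cx,cy)=(1.0000,0.0000)
member 2 (1-2): L=6.8936, (cx,cy)=(0.2024,-0.9793)
member 3 (1-3): L=3.1474, (cx,cy)=(0.9948,-0.1020)
member 4 (2-3): L=6.6602, (cx,cy)=(0.2607,0.9654)
member 5 (2-4): L=3.2710, (cx,cy)=(1.0000,0.0000)
member 6 (3-4): L=6.6107, (cx,cy)=(0.2322,-0.9727)
member 7 (3-5): L=3.0312, (cx,cy)=(0.9999,-0.0125)
member 8 (4-5): L=6.5647, (cx,cy)=(0.2279,0.9737)
solve A·x = −loads:
  F[0-1] = -158.7069 N (compression)
  F[0-2] = +1192.0714 N (tension)
  F[1-2] = -1671.8055 N (compression)
  F[1-3] = -858.2385 N (compression)
  F[2-3] = +1695.8378 N (tension)
  F[2-4] = +411.7400 N (tension)
  F[3-4] = -1773.2133 N (compression)
  F[3-5] = +0.0000 N (tension)
  F[4-5] = -0.0000 N (compression)
  Rx@0 = -1154.6500 N
  Ry@0 = +154.2320 N
  Ry@4 = +1724.7480 N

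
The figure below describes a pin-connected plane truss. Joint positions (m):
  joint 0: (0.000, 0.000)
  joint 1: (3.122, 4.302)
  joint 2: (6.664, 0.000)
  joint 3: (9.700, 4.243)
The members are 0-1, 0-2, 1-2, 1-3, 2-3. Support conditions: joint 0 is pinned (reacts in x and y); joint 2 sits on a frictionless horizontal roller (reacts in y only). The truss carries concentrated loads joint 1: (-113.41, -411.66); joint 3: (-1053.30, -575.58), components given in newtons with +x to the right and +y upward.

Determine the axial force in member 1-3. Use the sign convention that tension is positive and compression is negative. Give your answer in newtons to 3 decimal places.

-637.390

N=4 nodes, M=5 members, R=3 reactions → 2N=8, M+R=8
member 0 (0-1): L=5.3155, (cx,cy)=(0.5873,0.8093)
member 1 (0-2): L=6.6640, (cx,cy)=(1.0000,0.0000)
member 2 (1-2): L=5.5725, (cx,cy)=(0.6356,-0.7720)
member 3 (1-3): L=6.5783, (cx,cy)=(1.0000,-0.0090)
member 4 (2-3): L=5.2173, (cx,cy)=(0.5819,0.8133)
solve A·x = −loads:
  F[0-1] = -865.4388 N (compression)
  F[0-2] = -658.4000 N (compression)
  F[1-2] = +381.4610 N (tension)
  F[1-3] = -637.3896 N (compression)
  F[2-3] = -714.7788 N (compression)
  Rx@0 = +1166.7100 N
  Ry@0 = +700.4323 N
  Ry@2 = +286.8077 N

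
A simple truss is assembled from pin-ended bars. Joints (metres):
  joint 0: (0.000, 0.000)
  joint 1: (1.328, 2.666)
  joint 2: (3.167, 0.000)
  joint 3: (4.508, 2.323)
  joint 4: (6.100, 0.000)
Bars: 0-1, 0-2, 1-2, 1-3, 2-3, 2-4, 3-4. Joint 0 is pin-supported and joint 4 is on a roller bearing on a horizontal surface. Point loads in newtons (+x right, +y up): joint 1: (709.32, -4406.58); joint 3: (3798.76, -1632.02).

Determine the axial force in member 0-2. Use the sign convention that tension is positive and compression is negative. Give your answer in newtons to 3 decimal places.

5562.374

N=5 nodes, M=7 members, R=3 reactions → 2N=10, M+R=10
member 0 (0-1): L=2.9784, (cx,cy)=(0.4459,0.8951)
member 1 (0-2): L=3.1670, (cx,cy)=(1.0000,0.0000)
member 2 (1-2): L=3.2387, (cx,cy)=(0.5678,-0.8232)
member 3 (1-3): L=3.1984, (cx,cy)=(0.9942,-0.1072)
member 4 (2-3): L=2.6823, (cx,cy)=(0.4999,0.8661)
member 5 (2-4): L=2.9330, (cx,cy)=(1.0000,0.0000)
member 6 (3-4): L=2.8162, (cx,cy)=(0.5653,-0.8249)
solve A·x = −loads:
  F[0-1] = -2364.5755 N (compression)
  F[0-2] = +5562.3736 N (tension)
  F[1-2] = -2755.9945 N (compression)
  F[1-3] = -199.8786 N (compression)
  F[2-3] = +2619.4854 N (tension)
  F[2-4] = +2687.8785 N (tension)
  F[3-4] = -4754.7192 N (compression)
  Rx@0 = -4508.0800 N
  Ry@0 = +2116.5261 N
  Ry@4 = +3922.0739 N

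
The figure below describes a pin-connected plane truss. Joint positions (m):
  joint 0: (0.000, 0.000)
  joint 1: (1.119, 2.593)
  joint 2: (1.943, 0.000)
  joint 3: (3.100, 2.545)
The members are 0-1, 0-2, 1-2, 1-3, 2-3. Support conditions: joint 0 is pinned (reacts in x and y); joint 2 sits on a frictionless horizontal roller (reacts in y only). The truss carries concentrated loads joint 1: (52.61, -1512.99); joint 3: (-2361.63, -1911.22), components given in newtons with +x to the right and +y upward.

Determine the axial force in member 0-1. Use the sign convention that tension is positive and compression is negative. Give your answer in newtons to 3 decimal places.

-2751.923

N=4 nodes, M=5 members, R=3 reactions → 2N=8, M+R=8
member 0 (0-1): L=2.8241, (cx,cy)=(0.3962,0.9182)
member 1 (0-2): L=1.9430, (cx,cy)=(1.0000,0.0000)
member 2 (1-2): L=2.7208, (cx,cy)=(0.3029,-0.9530)
member 3 (1-3): L=1.9816, (cx,cy)=(0.9997,-0.0242)
member 4 (2-3): L=2.7957, (cx,cy)=(0.4139,0.9103)
solve A·x = −loads:
  F[0-1] = -2751.9233 N (compression)
  F[0-2] = -1218.6371 N (compression)
  F[1-2] = +1101.1881 N (tension)
  F[1-3] = -1476.9262 N (compression)
  F[2-3] = -2138.7520 N (compression)
  Rx@0 = +2309.0200 N
  Ry@0 = +2526.6870 N
  Ry@2 = +897.5230 N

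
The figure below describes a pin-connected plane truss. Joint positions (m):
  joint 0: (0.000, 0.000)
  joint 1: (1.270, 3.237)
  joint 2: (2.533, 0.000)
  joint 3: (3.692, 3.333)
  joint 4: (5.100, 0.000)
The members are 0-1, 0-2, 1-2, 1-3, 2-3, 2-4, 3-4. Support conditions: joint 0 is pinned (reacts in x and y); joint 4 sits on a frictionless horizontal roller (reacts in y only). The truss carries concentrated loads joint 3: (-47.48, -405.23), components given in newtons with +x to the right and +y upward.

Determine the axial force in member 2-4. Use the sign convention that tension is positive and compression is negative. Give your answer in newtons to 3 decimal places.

110.817

N=5 nodes, M=7 members, R=3 reactions → 2N=10, M+R=10
member 0 (0-1): L=3.4772, (cx,cy)=(0.3652,0.9309)
member 1 (0-2): L=2.5330, (cx,cy)=(1.0000,0.0000)
member 2 (1-2): L=3.4747, (cx,cy)=(0.3635,-0.9316)
member 3 (1-3): L=2.4239, (cx,cy)=(0.9992,0.0396)
member 4 (2-3): L=3.5288, (cx,cy)=(0.3284,0.9445)
member 5 (2-4): L=2.5670, (cx,cy)=(1.0000,0.0000)
member 6 (3-4): L=3.6182, (cx,cy)=(0.3891,-0.9212)
solve A·x = −loads:
  F[0-1] = -153.5100 N (compression)
  F[0-2] = +8.5871 N (tension)
  F[1-2] = +148.7120 N (tension)
  F[1-3] = -110.2085 N (compression)
  F[2-3] = -146.6771 N (compression)
  F[2-4] = +110.8172 N (tension)
  F[3-4] = -284.7717 N (compression)
  Rx@0 = +47.4800 N
  Ry@0 = +142.9048 N
  Ry@4 = +262.3252 N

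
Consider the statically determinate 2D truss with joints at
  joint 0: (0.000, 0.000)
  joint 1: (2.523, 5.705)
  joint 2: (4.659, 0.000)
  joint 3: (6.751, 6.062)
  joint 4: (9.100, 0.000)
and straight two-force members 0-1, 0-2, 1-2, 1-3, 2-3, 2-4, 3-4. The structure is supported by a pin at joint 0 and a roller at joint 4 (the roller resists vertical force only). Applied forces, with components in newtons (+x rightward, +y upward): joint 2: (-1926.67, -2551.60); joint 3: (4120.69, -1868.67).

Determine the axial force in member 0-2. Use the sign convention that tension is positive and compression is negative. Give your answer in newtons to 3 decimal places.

1744.075

N=5 nodes, M=7 members, R=3 reactions → 2N=10, M+R=10
member 0 (0-1): L=6.2380, (cx,cy)=(0.4045,0.9146)
member 1 (0-2): L=4.6590, (cx,cy)=(1.0000,0.0000)
member 2 (1-2): L=6.0918, (cx,cy)=(0.3506,-0.9365)
member 3 (1-3): L=4.2430, (cx,cy)=(0.9965,0.0841)
member 4 (2-3): L=6.4128, (cx,cy)=(0.3262,0.9453)
member 5 (2-4): L=4.4410, (cx,cy)=(1.0000,0.0000)
member 6 (3-4): L=6.5012, (cx,cy)=(0.3613,-0.9324)
solve A·x = −loads:
  F[0-1] = +1112.4657 N (tension)
  F[0-2] = +1744.0754 N (tension)
  F[1-2] = -1013.7699 N (compression)
  F[1-3] = +808.2765 N (tension)
  F[2-3] = +3703.6192 N (tension)
  F[2-4] = +2107.0799 N (tension)
  F[3-4] = -5831.6538 N (compression)
  Rx@0 = -2194.0200 N
  Ry@0 = -1017.4133 N
  Ry@4 = +5437.6833 N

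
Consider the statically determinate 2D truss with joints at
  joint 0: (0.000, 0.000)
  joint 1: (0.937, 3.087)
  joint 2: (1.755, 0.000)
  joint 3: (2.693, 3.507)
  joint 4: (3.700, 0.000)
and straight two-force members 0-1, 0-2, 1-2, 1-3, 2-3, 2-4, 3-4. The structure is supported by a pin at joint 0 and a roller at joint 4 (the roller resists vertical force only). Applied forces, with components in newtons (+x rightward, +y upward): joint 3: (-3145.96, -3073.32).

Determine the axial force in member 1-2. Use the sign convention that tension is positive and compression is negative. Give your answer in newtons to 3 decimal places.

N=5 nodes, M=7 members, R=3 reactions → 2N=10, M+R=10
member 0 (0-1): L=3.2261, (cx,cy)=(0.2904,0.9569)
member 1 (0-2): L=1.7550, (cx,cy)=(1.0000,0.0000)
member 2 (1-2): L=3.1935, (cx,cy)=(0.2561,-0.9666)
member 3 (1-3): L=1.8055, (cx,cy)=(0.9726,0.2326)
member 4 (2-3): L=3.6303, (cx,cy)=(0.2584,0.9660)
member 5 (2-4): L=1.9450, (cx,cy)=(1.0000,0.0000)
member 6 (3-4): L=3.6487, (cx,cy)=(0.2760,-0.9612)
solve A·x = −loads:
  F[0-1] = -3990.3186 N (compression)
  F[0-2] = -1986.9874 N (compression)
  F[1-2] = +3444.9726 N (tension)
  F[1-3] = -2098.9538 N (compression)
  F[2-3] = -3447.0997 N (compression)
  F[2-4] = -213.9139 N (compression)
  F[3-4] = +775.0848 N (tension)
  Rx@0 = +3145.9600 N
  Ry@0 = +3818.3013 N
  Ry@4 = -744.9813 N

3444.973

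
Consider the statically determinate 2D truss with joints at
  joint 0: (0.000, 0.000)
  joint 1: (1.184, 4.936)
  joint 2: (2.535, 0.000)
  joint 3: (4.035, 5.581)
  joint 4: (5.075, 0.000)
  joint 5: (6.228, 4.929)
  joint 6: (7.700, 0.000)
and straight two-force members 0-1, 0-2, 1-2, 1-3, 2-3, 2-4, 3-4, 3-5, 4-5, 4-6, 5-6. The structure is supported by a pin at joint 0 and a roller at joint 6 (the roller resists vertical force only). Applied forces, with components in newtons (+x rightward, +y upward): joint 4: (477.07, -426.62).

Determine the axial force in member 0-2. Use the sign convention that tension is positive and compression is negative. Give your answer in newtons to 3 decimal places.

511.956

N=7 nodes, M=11 members, R=3 reactions → 2N=14, M+R=14
member 0 (0-1): L=5.0760, (cx,cy)=(0.2333,0.9724)
member 1 (0-2): L=2.5350, (cx,cy)=(1.0000,0.0000)
member 2 (1-2): L=5.1175, (cx,cy)=(0.2640,-0.9645)
member 3 (1-3): L=2.9231, (cx,cy)=(0.9754,0.2207)
member 4 (2-3): L=5.7791, (cx,cy)=(0.2596,0.9657)
member 5 (2-4): L=2.5400, (cx,cy)=(1.0000,0.0000)
member 6 (3-4): L=5.6771, (cx,cy)=(0.1832,-0.9831)
member 7 (3-5): L=2.2879, (cx,cy)=(0.9585,-0.2850)
member 8 (4-5): L=5.0621, (cx,cy)=(0.2278,0.9737)
member 9 (4-6): L=2.6250, (cx,cy)=(1.0000,0.0000)
member 10 (5-6): L=5.1441, (cx,cy)=(0.2862,-0.9582)
solve A·x = −loads:
  F[0-1] = -149.5642 N (compression)
  F[0-2] = +511.9564 N (tension)
  F[1-2] = +134.2896 N (tension)
  F[1-3] = -72.1156 N (compression)
  F[2-3] = -134.1223 N (compression)
  F[2-4] = +582.2205 N (tension)
  F[3-4] = +190.2850 N (tension)
  F[3-5] = -146.0663 N (compression)
  F[4-5] = +246.0221 N (tension)
  F[4-6] = +83.9722 N (tension)
  F[5-6] = -293.4524 N (compression)
  Rx@0 = -477.0700 N
  Ry@0 = +145.4386 N
  Ry@6 = +281.1814 N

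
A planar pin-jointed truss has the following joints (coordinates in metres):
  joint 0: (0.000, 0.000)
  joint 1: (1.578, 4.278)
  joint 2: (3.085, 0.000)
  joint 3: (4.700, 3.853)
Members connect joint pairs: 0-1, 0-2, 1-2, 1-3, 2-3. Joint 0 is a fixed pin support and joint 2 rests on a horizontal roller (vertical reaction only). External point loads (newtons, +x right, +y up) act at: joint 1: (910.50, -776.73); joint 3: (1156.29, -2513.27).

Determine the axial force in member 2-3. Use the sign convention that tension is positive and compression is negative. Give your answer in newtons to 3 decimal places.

-2416.557

N=4 nodes, M=5 members, R=3 reactions → 2N=8, M+R=8
member 0 (0-1): L=4.5598, (cx,cy)=(0.3461,0.9382)
member 1 (0-2): L=3.0850, (cx,cy)=(1.0000,0.0000)
member 2 (1-2): L=4.5357, (cx,cy)=(0.3323,-0.9432)
member 3 (1-3): L=3.1508, (cx,cy)=(0.9909,-0.1349)
member 4 (2-3): L=4.1778, (cx,cy)=(0.3866,0.9223)
solve A·x = −loads:
  F[0-1] = +3882.9499 N (tension)
  F[0-2] = +723.0128 N (tension)
  F[1-2] = -4987.6725 N (compression)
  F[1-3] = +2109.7369 N (tension)
  F[2-3] = -2416.5568 N (compression)
  Rx@0 = -2066.7900 N
  Ry@0 = -3643.0157 N
  Ry@2 = +6933.0157 N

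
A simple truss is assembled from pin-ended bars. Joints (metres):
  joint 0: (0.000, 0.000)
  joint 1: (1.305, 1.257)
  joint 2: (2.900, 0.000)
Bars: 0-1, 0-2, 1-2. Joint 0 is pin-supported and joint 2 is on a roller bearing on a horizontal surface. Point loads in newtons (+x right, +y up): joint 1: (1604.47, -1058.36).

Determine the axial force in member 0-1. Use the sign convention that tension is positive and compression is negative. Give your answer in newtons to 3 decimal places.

N=3 nodes, M=3 members, R=3 reactions → 2N=6, M+R=6
member 0 (0-1): L=1.8119, (cx,cy)=(0.7202,0.6937)
member 1 (0-2): L=2.9000, (cx,cy)=(1.0000,0.0000)
member 2 (1-2): L=2.0308, (cx,cy)=(0.7854,-0.6190)
solve A·x = −loads:
  F[0-1] = +163.4002 N (tension)
  F[0-2] = +1486.7846 N (tension)
  F[1-2] = -1892.9999 N (compression)
  Rx@0 = -1604.4700 N
  Ry@0 = -113.3568 N
  Ry@2 = +1171.7168 N

163.400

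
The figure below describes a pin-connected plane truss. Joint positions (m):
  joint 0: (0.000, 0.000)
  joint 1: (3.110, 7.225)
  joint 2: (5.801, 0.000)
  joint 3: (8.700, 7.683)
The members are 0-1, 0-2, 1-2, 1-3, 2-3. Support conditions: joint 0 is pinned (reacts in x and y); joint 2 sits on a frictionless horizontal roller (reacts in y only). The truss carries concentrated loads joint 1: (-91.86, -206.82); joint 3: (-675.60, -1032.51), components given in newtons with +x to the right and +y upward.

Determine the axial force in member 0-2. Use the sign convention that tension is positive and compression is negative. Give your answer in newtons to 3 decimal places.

-513.863

N=4 nodes, M=5 members, R=3 reactions → 2N=8, M+R=8
member 0 (0-1): L=7.8659, (cx,cy)=(0.3954,0.9185)
member 1 (0-2): L=5.8010, (cx,cy)=(1.0000,0.0000)
member 2 (1-2): L=7.7099, (cx,cy)=(0.3490,-0.9371)
member 3 (1-3): L=5.6087, (cx,cy)=(0.9967,0.0817)
member 4 (2-3): L=8.2117, (cx,cy)=(0.3530,0.9356)
solve A·x = −loads:
  F[0-1] = -641.4073 N (compression)
  F[0-2] = -513.8627 N (compression)
  F[1-2] = +382.1793 N (tension)
  F[1-3] = -296.1195 N (compression)
  F[2-3] = -1077.7222 N (compression)
  Rx@0 = +767.4600 N
  Ry@0 = +589.1449 N
  Ry@2 = +650.1851 N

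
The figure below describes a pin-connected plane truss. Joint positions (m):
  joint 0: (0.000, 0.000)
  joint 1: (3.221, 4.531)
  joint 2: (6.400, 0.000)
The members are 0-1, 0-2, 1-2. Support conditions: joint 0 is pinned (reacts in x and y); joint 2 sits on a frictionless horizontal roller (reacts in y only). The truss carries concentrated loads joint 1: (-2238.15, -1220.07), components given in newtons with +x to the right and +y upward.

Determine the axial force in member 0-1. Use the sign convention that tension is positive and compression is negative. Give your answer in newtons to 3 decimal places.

N=3 nodes, M=3 members, R=3 reactions → 2N=6, M+R=6
member 0 (0-1): L=5.5592, (cx,cy)=(0.5794,0.8150)
member 1 (0-2): L=6.4000, (cx,cy)=(1.0000,0.0000)
member 2 (1-2): L=5.5350, (cx,cy)=(0.5743,-0.8186)
solve A·x = −loads:
  F[0-1] = -2687.6730 N (compression)
  F[0-2] = -680.9149 N (compression)
  F[1-2] = +1185.5459 N (tension)
  Rx@0 = +2238.1500 N
  Ry@0 = +2190.5719 N
  Ry@2 = -970.5019 N

-2687.673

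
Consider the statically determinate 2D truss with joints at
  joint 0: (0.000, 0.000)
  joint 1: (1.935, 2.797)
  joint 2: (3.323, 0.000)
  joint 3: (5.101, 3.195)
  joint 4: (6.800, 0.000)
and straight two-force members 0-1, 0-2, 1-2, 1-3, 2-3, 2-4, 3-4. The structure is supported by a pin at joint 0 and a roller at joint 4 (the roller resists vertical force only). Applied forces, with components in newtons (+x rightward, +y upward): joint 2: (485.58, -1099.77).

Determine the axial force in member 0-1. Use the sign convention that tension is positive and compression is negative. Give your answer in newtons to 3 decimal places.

-683.791

N=5 nodes, M=7 members, R=3 reactions → 2N=10, M+R=10
member 0 (0-1): L=3.4011, (cx,cy)=(0.5689,0.8224)
member 1 (0-2): L=3.3230, (cx,cy)=(1.0000,0.0000)
member 2 (1-2): L=3.1225, (cx,cy)=(0.4445,-0.8958)
member 3 (1-3): L=3.1909, (cx,cy)=(0.9922,0.1247)
member 4 (2-3): L=3.6564, (cx,cy)=(0.4863,0.8738)
member 5 (2-4): L=3.4770, (cx,cy)=(1.0000,0.0000)
member 6 (3-4): L=3.6186, (cx,cy)=(0.4695,-0.8829)
solve A·x = −loads:
  F[0-1] = -683.7915 N (compression)
  F[0-2] = +874.6127 N (tension)
  F[1-2] = +539.5188 N (tension)
  F[1-3] = -633.8099 N (compression)
  F[2-3] = +705.5162 N (tension)
  F[2-4] = +285.7892 N (tension)
  F[3-4] = -608.6939 N (compression)
  Rx@0 = -485.5800 N
  Ry@0 = +562.3383 N
  Ry@4 = +537.4317 N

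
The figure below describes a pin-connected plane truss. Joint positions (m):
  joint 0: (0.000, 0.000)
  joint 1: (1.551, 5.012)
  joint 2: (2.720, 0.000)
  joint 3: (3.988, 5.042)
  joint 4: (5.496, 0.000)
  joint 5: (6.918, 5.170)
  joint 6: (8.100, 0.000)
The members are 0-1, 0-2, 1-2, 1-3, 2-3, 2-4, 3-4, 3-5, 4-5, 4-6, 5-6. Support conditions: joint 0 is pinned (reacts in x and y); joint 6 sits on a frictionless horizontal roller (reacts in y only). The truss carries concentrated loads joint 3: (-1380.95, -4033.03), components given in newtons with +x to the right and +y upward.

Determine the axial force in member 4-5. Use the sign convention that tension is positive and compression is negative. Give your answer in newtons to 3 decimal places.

N=7 nodes, M=11 members, R=3 reactions → 2N=14, M+R=14
member 0 (0-1): L=5.2465, (cx,cy)=(0.2956,0.9553)
member 1 (0-2): L=2.7200, (cx,cy)=(1.0000,0.0000)
member 2 (1-2): L=5.1465, (cx,cy)=(0.2271,-0.9739)
member 3 (1-3): L=2.4372, (cx,cy)=(0.9999,0.0123)
member 4 (2-3): L=5.1990, (cx,cy)=(0.2439,0.9698)
member 5 (2-4): L=2.7760, (cx,cy)=(1.0000,0.0000)
member 6 (3-4): L=5.2627, (cx,cy)=(0.2865,-0.9581)
member 7 (3-5): L=2.9328, (cx,cy)=(0.9990,0.0436)
member 8 (4-5): L=5.3620, (cx,cy)=(0.2652,0.9642)
member 9 (4-6): L=2.6040, (cx,cy)=(1.0000,0.0000)
member 10 (5-6): L=5.3034, (cx,cy)=(0.2229,-0.9748)
solve A·x = −loads:
  F[0-1] = -3042.9940 N (compression)
  F[0-2] = -481.3626 N (compression)
  F[1-2] = +2965.1233 N (tension)
  F[1-3] = -1573.2154 N (compression)
  F[2-3] = -2977.5339 N (compression)
  F[2-4] = +918.3462 N (tension)
  F[3-4] = -1201.5079 N (compression)
  F[3-5] = -574.6066 N (compression)
  F[4-5] = +1193.8729 N (tension)
  F[4-6] = +257.4442 N (tension)
  F[5-6] = -1155.1006 N (compression)
  Rx@0 = +1380.9500 N
  Ry@0 = +2906.9839 N
  Ry@6 = +1126.0461 N

1193.873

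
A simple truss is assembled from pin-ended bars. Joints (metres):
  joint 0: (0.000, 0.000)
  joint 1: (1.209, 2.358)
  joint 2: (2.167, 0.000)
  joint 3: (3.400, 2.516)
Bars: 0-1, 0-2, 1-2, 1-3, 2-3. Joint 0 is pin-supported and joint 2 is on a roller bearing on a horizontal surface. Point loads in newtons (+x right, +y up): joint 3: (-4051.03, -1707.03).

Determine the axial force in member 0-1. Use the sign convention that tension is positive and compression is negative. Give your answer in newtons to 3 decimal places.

N=4 nodes, M=5 members, R=3 reactions → 2N=8, M+R=8
member 0 (0-1): L=2.6499, (cx,cy)=(0.4562,0.8899)
member 1 (0-2): L=2.1670, (cx,cy)=(1.0000,0.0000)
member 2 (1-2): L=2.5452, (cx,cy)=(0.3764,-0.9265)
member 3 (1-3): L=2.1967, (cx,cy)=(0.9974,0.0719)
member 4 (2-3): L=2.8019, (cx,cy)=(0.4401,0.8980)
solve A·x = −loads:
  F[0-1] = -4194.1488 N (compression)
  F[0-2] = -2137.4593 N (compression)
  F[1-2] = +3769.0610 N (tension)
  F[1-3] = -3340.8913 N (compression)
  F[2-3] = -1633.3902 N (compression)
  Rx@0 = +4051.0300 N
  Ry@0 = +3732.1751 N
  Ry@2 = -2025.1451 N

-4194.149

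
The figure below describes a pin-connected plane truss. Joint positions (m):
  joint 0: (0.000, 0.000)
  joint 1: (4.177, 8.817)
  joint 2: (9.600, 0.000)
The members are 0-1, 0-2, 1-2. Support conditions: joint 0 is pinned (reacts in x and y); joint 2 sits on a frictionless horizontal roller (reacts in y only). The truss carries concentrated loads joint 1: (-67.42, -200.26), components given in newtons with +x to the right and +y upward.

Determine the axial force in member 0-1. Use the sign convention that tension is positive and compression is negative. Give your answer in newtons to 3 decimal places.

N=3 nodes, M=3 members, R=3 reactions → 2N=6, M+R=6
member 0 (0-1): L=9.7564, (cx,cy)=(0.4281,0.9037)
member 1 (0-2): L=9.6000, (cx,cy)=(1.0000,0.0000)
member 2 (1-2): L=10.3513, (cx,cy)=(0.5239,-0.8518)
solve A·x = −loads:
  F[0-1] = -193.6968 N (compression)
  F[0-2] = +15.5075 N (tension)
  F[1-2] = -29.6002 N (compression)
  Rx@0 = +67.4200 N
  Ry@0 = +175.0471 N
  Ry@2 = +25.2129 N

-193.697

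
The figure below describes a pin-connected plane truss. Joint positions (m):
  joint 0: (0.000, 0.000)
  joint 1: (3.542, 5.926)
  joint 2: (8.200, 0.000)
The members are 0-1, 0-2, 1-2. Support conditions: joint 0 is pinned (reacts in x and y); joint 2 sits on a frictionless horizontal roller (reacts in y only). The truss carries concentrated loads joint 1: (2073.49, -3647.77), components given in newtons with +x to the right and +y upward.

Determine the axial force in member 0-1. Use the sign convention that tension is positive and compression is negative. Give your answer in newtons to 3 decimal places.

N=3 nodes, M=3 members, R=3 reactions → 2N=6, M+R=6
member 0 (0-1): L=6.9039, (cx,cy)=(0.5130,0.8584)
member 1 (0-2): L=8.2000, (cx,cy)=(1.0000,0.0000)
member 2 (1-2): L=7.5375, (cx,cy)=(0.6180,-0.7862)
solve A·x = −loads:
  F[0-1] = -668.2918 N (compression)
  F[0-2] = +2416.3548 N (tension)
  F[1-2] = -3910.1245 N (compression)
  Rx@0 = -2073.4900 N
  Ry@0 = +573.6355 N
  Ry@2 = +3074.1345 N

-668.292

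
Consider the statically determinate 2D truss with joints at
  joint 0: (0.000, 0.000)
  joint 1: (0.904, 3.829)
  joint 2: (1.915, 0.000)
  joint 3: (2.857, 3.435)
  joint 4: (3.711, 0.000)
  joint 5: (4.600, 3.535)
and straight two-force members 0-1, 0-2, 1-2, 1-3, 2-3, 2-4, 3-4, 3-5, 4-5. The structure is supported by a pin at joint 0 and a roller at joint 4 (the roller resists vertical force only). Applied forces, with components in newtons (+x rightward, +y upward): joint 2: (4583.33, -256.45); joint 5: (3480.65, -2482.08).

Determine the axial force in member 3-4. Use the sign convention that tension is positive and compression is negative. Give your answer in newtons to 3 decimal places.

-3919.348

N=6 nodes, M=9 members, R=3 reactions → 2N=12, M+R=12
member 0 (0-1): L=3.9343, (cx,cy)=(0.2298,0.9732)
member 1 (0-2): L=1.9150, (cx,cy)=(1.0000,0.0000)
member 2 (1-2): L=3.9602, (cx,cy)=(0.2553,-0.9669)
member 3 (1-3): L=1.9923, (cx,cy)=(0.9803,-0.1978)
member 4 (2-3): L=3.5618, (cx,cy)=(0.2645,0.9644)
member 5 (2-4): L=1.7960, (cx,cy)=(1.0000,0.0000)
member 6 (3-4): L=3.5396, (cx,cy)=(0.2413,-0.9705)
member 7 (3-5): L=1.7459, (cx,cy)=(0.9984,0.0573)
member 8 (4-5): L=3.6451, (cx,cy)=(0.2439,0.9698)
solve A·x = −loads:
  F[0-1] = +3890.1504 N (tension)
  F[0-2] = +7170.1169 N (tension)
  F[1-2] = -4333.1376 N (compression)
  F[1-3] = +2040.3589 N (tension)
  F[2-3] = +4610.1599 N (tension)
  F[2-4] = +261.3312 N (tension)
  F[3-4] = -3919.3485 N (compression)
  F[3-5] = +4171.7984 N (tension)
  F[4-5] = -2805.7594 N (compression)
  Rx@0 = -8063.9800 N
  Ry@0 = -3786.0638 N
  Ry@4 = +6524.5938 N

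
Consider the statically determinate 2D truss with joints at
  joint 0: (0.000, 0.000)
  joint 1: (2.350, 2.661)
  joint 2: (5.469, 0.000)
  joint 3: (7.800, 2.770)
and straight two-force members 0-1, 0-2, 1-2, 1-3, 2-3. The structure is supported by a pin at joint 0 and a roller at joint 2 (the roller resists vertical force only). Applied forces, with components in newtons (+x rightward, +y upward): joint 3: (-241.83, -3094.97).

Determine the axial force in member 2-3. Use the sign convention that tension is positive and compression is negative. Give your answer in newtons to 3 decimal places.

-4107.823

N=4 nodes, M=5 members, R=3 reactions → 2N=8, M+R=8
member 0 (0-1): L=3.5501, (cx,cy)=(0.6619,0.7496)
member 1 (0-2): L=5.4690, (cx,cy)=(1.0000,0.0000)
member 2 (1-2): L=4.0999, (cx,cy)=(0.7608,-0.6490)
member 3 (1-3): L=5.4511, (cx,cy)=(0.9998,0.0200)
member 4 (2-3): L=3.6203, (cx,cy)=(0.6439,0.7651)
solve A·x = −loads:
  F[0-1] = +1596.4977 N (tension)
  F[0-2] = -1298.6279 N (compression)
  F[1-2] = -1769.6746 N (compression)
  F[1-3] = +2403.5628 N (tension)
  F[2-3] = -4107.8228 N (compression)
  Rx@0 = +241.8300 N
  Ry@0 = -1196.6550 N
  Ry@2 = +4291.6250 N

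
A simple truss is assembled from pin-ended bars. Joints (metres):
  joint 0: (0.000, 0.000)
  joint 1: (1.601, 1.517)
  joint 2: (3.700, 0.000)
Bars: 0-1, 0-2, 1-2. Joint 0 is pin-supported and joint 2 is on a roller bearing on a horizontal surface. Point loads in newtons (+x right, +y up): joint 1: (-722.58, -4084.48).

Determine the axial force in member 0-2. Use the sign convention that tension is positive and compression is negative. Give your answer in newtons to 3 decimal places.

N=3 nodes, M=3 members, R=3 reactions → 2N=6, M+R=6
member 0 (0-1): L=2.2056, (cx,cy)=(0.7259,0.6878)
member 1 (0-2): L=3.7000, (cx,cy)=(1.0000,0.0000)
member 2 (1-2): L=2.5898, (cx,cy)=(0.8105,-0.5858)
solve A·x = −loads:
  F[0-1] = -3799.5692 N (compression)
  F[0-2] = +2035.5011 N (tension)
  F[1-2] = -2511.4583 N (compression)
  Rx@0 = +722.5800 N
  Ry@0 = +2613.3723 N
  Ry@2 = +1471.1077 N

2035.501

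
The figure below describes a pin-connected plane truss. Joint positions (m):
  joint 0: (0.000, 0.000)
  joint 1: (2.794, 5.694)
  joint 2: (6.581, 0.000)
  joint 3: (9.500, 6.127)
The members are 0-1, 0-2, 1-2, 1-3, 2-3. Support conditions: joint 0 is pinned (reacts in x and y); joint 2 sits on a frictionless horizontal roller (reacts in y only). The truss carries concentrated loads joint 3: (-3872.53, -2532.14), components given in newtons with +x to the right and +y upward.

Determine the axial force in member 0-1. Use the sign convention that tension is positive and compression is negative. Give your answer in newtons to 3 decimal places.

-2764.982

N=4 nodes, M=5 members, R=3 reactions → 2N=8, M+R=8
member 0 (0-1): L=6.3426, (cx,cy)=(0.4405,0.8977)
member 1 (0-2): L=6.5810, (cx,cy)=(1.0000,0.0000)
member 2 (1-2): L=6.8383, (cx,cy)=(0.5538,-0.8327)
member 3 (1-3): L=6.7200, (cx,cy)=(0.9979,0.0644)
member 4 (2-3): L=6.7868, (cx,cy)=(0.4301,0.9028)
solve A·x = −loads:
  F[0-1] = -2764.9821 N (compression)
  F[0-2] = -2654.5108 N (compression)
  F[1-2] = +2767.8036 N (tension)
  F[1-3] = -2756.5259 N (compression)
  F[2-3] = -2608.0769 N (compression)
  Rx@0 = +3872.5300 N
  Ry@0 = +2482.2481 N
  Ry@2 = +49.8919 N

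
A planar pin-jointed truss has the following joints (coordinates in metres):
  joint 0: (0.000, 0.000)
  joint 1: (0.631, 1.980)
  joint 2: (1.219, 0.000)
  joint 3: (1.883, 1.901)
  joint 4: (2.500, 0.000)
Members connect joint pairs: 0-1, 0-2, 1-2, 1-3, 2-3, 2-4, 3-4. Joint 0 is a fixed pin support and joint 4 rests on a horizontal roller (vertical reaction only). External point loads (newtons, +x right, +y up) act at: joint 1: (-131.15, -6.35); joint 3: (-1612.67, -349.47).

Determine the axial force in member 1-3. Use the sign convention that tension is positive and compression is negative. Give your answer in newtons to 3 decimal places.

N=5 nodes, M=7 members, R=3 reactions → 2N=10, M+R=10
member 0 (0-1): L=2.0781, (cx,cy)=(0.3036,0.9528)
member 1 (0-2): L=1.2190, (cx,cy)=(1.0000,0.0000)
member 2 (1-2): L=2.0655, (cx,cy)=(0.2847,-0.9586)
member 3 (1-3): L=1.2545, (cx,cy)=(0.9980,-0.0630)
member 4 (2-3): L=2.0136, (cx,cy)=(0.3298,0.9441)
member 5 (2-4): L=1.2810, (cx,cy)=(1.0000,0.0000)
member 6 (3-4): L=1.9986, (cx,cy)=(0.3087,-0.9512)
solve A·x = −loads:
  F[0-1] = -1491.5632 N (compression)
  F[0-2] = -1290.9209 N (compression)
  F[1-2] = +1525.6258 N (tension)
  F[1-3] = -757.5706 N (compression)
  F[2-3] = -1549.1467 N (compression)
  F[2-4] = -345.7672 N (compression)
  F[3-4] = +1120.0290 N (tension)
  Rx@0 = +1743.8200 N
  Ry@0 = +1421.1415 N
  Ry@4 = -1065.3215 N

-757.571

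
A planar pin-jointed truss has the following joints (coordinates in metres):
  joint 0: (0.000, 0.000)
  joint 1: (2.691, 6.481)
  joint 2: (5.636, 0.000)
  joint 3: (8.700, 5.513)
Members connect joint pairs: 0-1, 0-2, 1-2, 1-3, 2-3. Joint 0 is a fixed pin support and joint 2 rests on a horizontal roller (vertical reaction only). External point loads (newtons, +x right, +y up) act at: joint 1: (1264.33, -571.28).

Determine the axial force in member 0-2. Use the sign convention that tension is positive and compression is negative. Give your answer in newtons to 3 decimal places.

N=4 nodes, M=5 members, R=3 reactions → 2N=8, M+R=8
member 0 (0-1): L=7.0175, (cx,cy)=(0.3835,0.9236)
member 1 (0-2): L=5.6360, (cx,cy)=(1.0000,0.0000)
member 2 (1-2): L=7.1187, (cx,cy)=(0.4137,-0.9104)
member 3 (1-3): L=6.0865, (cx,cy)=(0.9873,-0.1590)
member 4 (2-3): L=6.3072, (cx,cy)=(0.4858,0.8741)
solve A·x = −loads:
  F[0-1] = +1251.0134 N (tension)
  F[0-2] = +784.6018 N (tension)
  F[1-2] = -1896.5609 N (compression)
  F[1-3] = -0.0000 N (tension)
  F[2-3] = +0.0000 N (tension)
  Rx@0 = -1264.3300 N
  Ry@0 = -1155.3767 N
  Ry@2 = +1726.6567 N

784.602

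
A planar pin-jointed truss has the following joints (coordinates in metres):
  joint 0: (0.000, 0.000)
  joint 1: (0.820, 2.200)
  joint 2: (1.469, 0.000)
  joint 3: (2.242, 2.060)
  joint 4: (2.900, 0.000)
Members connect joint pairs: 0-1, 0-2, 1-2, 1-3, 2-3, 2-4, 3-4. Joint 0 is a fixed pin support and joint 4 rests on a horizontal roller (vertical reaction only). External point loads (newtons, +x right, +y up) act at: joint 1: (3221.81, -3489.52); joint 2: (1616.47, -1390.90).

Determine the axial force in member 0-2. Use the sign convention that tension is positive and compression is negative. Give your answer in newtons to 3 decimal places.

N=5 nodes, M=7 members, R=3 reactions → 2N=10, M+R=10
member 0 (0-1): L=2.3479, (cx,cy)=(0.3493,0.9370)
member 1 (0-2): L=1.4690, (cx,cy)=(1.0000,0.0000)
member 2 (1-2): L=2.2937, (cx,cy)=(0.2829,-0.9591)
member 3 (1-3): L=1.4289, (cx,cy)=(0.9952,-0.0980)
member 4 (2-3): L=2.2003, (cx,cy)=(0.3513,0.9363)
member 5 (2-4): L=1.4310, (cx,cy)=(1.0000,0.0000)
member 6 (3-4): L=2.1625, (cx,cy)=(0.3043,-0.9526)
solve A·x = −loads:
  F[0-1] = -795.1033 N (compression)
  F[0-2] = +5115.9743 N (tension)
  F[1-2] = -2577.0465 N (compression)
  F[1-3] = -2783.7356 N (compression)
  F[2-3] = +4125.6288 N (tension)
  F[2-4] = +1320.9147 N (tension)
  F[3-4] = -4341.2252 N (compression)
  Rx@0 = -4838.2800 N
  Ry@0 = +745.0336 N
  Ry@4 = +4135.3864 N

5115.974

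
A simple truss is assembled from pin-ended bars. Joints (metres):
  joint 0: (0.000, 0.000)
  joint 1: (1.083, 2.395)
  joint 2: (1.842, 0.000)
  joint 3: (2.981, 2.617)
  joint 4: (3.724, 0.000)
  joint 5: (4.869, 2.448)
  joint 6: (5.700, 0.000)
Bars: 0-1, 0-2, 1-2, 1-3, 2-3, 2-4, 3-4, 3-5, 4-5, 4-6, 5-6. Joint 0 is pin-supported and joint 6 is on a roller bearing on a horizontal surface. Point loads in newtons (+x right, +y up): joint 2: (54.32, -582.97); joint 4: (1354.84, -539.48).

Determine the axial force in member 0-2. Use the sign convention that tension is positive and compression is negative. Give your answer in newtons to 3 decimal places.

N=7 nodes, M=11 members, R=3 reactions → 2N=14, M+R=14
member 0 (0-1): L=2.6285, (cx,cy)=(0.4120,0.9112)
member 1 (0-2): L=1.8420, (cx,cy)=(1.0000,0.0000)
member 2 (1-2): L=2.5124, (cx,cy)=(0.3021,-0.9533)
member 3 (1-3): L=1.9109, (cx,cy)=(0.9932,0.1162)
member 4 (2-3): L=2.8541, (cx,cy)=(0.3991,0.9169)
member 5 (2-4): L=1.8820, (cx,cy)=(1.0000,0.0000)
member 6 (3-4): L=2.7204, (cx,cy)=(0.2731,-0.9620)
member 7 (3-5): L=1.8955, (cx,cy)=(0.9960,-0.0892)
member 8 (4-5): L=2.7025, (cx,cy)=(0.4237,0.9058)
member 9 (4-6): L=1.9760, (cx,cy)=(1.0000,0.0000)
member 10 (5-6): L=2.5852, (cx,cy)=(0.3214,-0.9469)
solve A·x = −loads:
  F[0-1] = -638.2966 N (compression)
  F[0-2] = +1672.1542 N (tension)
  F[1-2] = +557.1830 N (tension)
  F[1-3] = -434.2611 N (compression)
  F[2-3] = +56.5166 N (tension)
  F[2-4] = +1763.6065 N (tension)
  F[3-4] = +37.5647 N (tension)
  F[3-5] = -420.7015 N (compression)
  F[4-5] = +555.6807 N (tension)
  F[4-6] = +183.5979 N (tension)
  F[5-6] = -571.1643 N (compression)
  Rx@0 = -1409.1600 N
  Ry@0 = +581.5984 N
  Ry@6 = +540.8516 N

1672.154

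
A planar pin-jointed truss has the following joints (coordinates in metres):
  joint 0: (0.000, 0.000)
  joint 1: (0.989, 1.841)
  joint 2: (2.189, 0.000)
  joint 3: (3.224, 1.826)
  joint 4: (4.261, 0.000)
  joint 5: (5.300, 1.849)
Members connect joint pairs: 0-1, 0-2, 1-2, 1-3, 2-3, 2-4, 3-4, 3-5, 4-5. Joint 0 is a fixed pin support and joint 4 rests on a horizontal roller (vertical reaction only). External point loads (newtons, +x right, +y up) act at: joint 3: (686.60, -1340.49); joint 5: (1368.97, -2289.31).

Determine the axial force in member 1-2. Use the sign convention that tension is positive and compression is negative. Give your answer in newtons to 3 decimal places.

N=6 nodes, M=9 members, R=3 reactions → 2N=12, M+R=12
member 0 (0-1): L=2.0898, (cx,cy)=(0.4732,0.8809)
member 1 (0-2): L=2.1890, (cx,cy)=(1.0000,0.0000)
member 2 (1-2): L=2.1976, (cx,cy)=(0.5461,-0.8377)
member 3 (1-3): L=2.2351, (cx,cy)=(1.0000,-0.0067)
member 4 (2-3): L=2.0989, (cx,cy)=(0.4931,0.8700)
member 5 (2-4): L=2.0720, (cx,cy)=(1.0000,0.0000)
member 6 (3-4): L=2.0999, (cx,cy)=(0.4938,-0.8696)
member 7 (3-5): L=2.0761, (cx,cy)=(0.9999,0.0111)
member 8 (4-5): L=2.1209, (cx,cy)=(0.4899,0.8718)
solve A·x = −loads:
  F[0-1] = +1271.6856 N (tension)
  F[0-2] = +1453.7530 N (tension)
  F[1-2] = -1347.9582 N (compression)
  F[1-3] = +1337.9126 N (tension)
  F[2-3] = +1298.0334 N (tension)
  F[2-4] = +77.6159 N (tension)
  F[3-4] = -2795.8485 N (compression)
  F[3-5] = +2672.1902 N (tension)
  F[4-5] = -2659.9464 N (compression)
  Rx@0 = -2055.5700 N
  Ry@0 = -1120.2680 N
  Ry@4 = +4750.0680 N

-1347.958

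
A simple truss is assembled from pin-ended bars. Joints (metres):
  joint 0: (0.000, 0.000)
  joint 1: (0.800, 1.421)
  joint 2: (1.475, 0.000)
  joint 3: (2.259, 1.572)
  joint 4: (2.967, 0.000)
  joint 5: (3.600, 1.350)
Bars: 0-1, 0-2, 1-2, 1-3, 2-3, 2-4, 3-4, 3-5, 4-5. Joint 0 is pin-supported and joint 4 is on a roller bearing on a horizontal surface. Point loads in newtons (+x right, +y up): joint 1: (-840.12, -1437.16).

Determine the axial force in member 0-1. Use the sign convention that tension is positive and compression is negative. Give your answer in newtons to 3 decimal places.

N=6 nodes, M=9 members, R=3 reactions → 2N=12, M+R=12
member 0 (0-1): L=1.6307, (cx,cy)=(0.4906,0.8714)
member 1 (0-2): L=1.4750, (cx,cy)=(1.0000,0.0000)
member 2 (1-2): L=1.5732, (cx,cy)=(0.4291,-0.9033)
member 3 (1-3): L=1.4668, (cx,cy)=(0.9947,0.1029)
member 4 (2-3): L=1.7567, (cx,cy)=(0.4463,0.8949)
member 5 (2-4): L=1.4920, (cx,cy)=(1.0000,0.0000)
member 6 (3-4): L=1.7241, (cx,cy)=(0.4107,-0.9118)
member 7 (3-5): L=1.3593, (cx,cy)=(0.9866,-0.1633)
member 8 (4-5): L=1.4910, (cx,cy)=(0.4245,0.9054)
solve A·x = −loads:
  F[0-1] = -1666.3133 N (compression)
  F[0-2] = -22.6576 N (compression)
  F[1-2] = +18.1523 N (tension)
  F[1-3] = +14.9484 N (tension)
  F[2-3] = -18.3225 N (compression)
  F[2-4] = -6.6916 N (compression)
  F[3-4] = +16.2950 N (tension)
  F[3-5] = -0.0000 N (tension)
  F[4-5] = +0.0000 N (tension)
  Rx@0 = +840.1200 N
  Ry@0 = +1452.0176 N
  Ry@4 = -14.8576 N

-1666.313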